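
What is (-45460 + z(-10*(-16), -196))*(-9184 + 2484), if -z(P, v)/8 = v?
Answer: 294076400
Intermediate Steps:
z(P, v) = -8*v
(-45460 + z(-10*(-16), -196))*(-9184 + 2484) = (-45460 - 8*(-196))*(-9184 + 2484) = (-45460 + 1568)*(-6700) = -43892*(-6700) = 294076400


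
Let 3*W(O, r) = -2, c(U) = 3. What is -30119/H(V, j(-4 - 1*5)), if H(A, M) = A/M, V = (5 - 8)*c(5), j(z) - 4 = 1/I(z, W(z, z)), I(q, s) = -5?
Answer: 572261/45 ≈ 12717.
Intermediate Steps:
W(O, r) = -2/3 (W(O, r) = (1/3)*(-2) = -2/3)
j(z) = 19/5 (j(z) = 4 + 1/(-5) = 4 - 1/5 = 19/5)
V = -9 (V = (5 - 8)*3 = -3*3 = -9)
-30119/H(V, j(-4 - 1*5)) = -30119/((-9/19/5)) = -30119/((-9*5/19)) = -30119/(-45/19) = -30119*(-19/45) = 572261/45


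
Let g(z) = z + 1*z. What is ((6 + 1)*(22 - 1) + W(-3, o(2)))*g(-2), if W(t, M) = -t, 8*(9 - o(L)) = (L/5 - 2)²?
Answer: -600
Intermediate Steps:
o(L) = 9 - (-2 + L/5)²/8 (o(L) = 9 - (L/5 - 2)²/8 = 9 - (-2 + L/5)²/8)
g(z) = 2*z (g(z) = z + z = 2*z)
((6 + 1)*(22 - 1) + W(-3, o(2)))*g(-2) = ((6 + 1)*(22 - 1) - 1*(-3))*(2*(-2)) = (7*21 + 3)*(-4) = (147 + 3)*(-4) = 150*(-4) = -600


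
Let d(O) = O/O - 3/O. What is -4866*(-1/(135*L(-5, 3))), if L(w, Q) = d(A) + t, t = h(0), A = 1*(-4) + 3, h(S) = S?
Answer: 811/90 ≈ 9.0111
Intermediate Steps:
A = -1 (A = -4 + 3 = -1)
t = 0
d(O) = 1 - 3/O
L(w, Q) = 4 (L(w, Q) = (-3 - 1)/(-1) + 0 = -1*(-4) + 0 = 4 + 0 = 4)
-4866*(-1/(135*L(-5, 3))) = -4866/((15*4)*(-9)) = -4866/(60*(-9)) = -4866/(-540) = -4866*(-1/540) = 811/90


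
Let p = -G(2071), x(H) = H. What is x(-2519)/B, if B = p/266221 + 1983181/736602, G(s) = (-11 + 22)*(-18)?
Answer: -493973182104798/528110276197 ≈ -935.36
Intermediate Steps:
G(s) = -198 (G(s) = 11*(-18) = -198)
p = 198 (p = -1*(-198) = 198)
B = 528110276197/196098921042 (B = 198/266221 + 1983181/736602 = 528110276197/196098921042 ≈ 2.6931)
x(-2519)/B = -2519/528110276197/196098921042 = -2519*196098921042/528110276197 = -493973182104798/528110276197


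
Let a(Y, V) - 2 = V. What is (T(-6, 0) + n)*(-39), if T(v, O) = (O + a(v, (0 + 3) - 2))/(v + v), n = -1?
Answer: 195/4 ≈ 48.750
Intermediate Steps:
a(Y, V) = 2 + V
T(v, O) = (3 + O)/(2*v) (T(v, O) = (O + (2 + ((0 + 3) - 2)))/(v + v) = (O + (2 + (3 - 2)))/((2*v)) = (O + (2 + 1))*(1/(2*v)) = (O + 3)*(1/(2*v)) = (3 + O)*(1/(2*v)) = (3 + O)/(2*v))
(T(-6, 0) + n)*(-39) = ((1/2)*(3 + 0)/(-6) - 1)*(-39) = ((1/2)*(-1/6)*3 - 1)*(-39) = (-1/4 - 1)*(-39) = -5/4*(-39) = 195/4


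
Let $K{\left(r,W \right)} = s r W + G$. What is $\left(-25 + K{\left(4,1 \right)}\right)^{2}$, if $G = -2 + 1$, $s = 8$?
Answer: $36$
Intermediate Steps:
$G = -1$
$K{\left(r,W \right)} = -1 + 8 W r$ ($K{\left(r,W \right)} = 8 r W - 1 = 8 W r - 1 = -1 + 8 W r$)
$\left(-25 + K{\left(4,1 \right)}\right)^{2} = \left(-25 - \left(1 - 32\right)\right)^{2} = \left(-25 + \left(-1 + 32\right)\right)^{2} = \left(-25 + 31\right)^{2} = 6^{2} = 36$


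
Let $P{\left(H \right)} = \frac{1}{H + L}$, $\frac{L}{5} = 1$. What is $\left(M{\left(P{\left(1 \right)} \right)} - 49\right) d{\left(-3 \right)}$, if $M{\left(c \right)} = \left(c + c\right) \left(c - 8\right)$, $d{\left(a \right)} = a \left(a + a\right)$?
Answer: $-929$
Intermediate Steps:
$L = 5$ ($L = 5 \cdot 1 = 5$)
$d{\left(a \right)} = 2 a^{2}$ ($d{\left(a \right)} = a 2 a = 2 a^{2}$)
$P{\left(H \right)} = \frac{1}{5 + H}$ ($P{\left(H \right)} = \frac{1}{H + 5} = \frac{1}{5 + H}$)
$M{\left(c \right)} = 2 c \left(-8 + c\right)$
$\left(M{\left(P{\left(1 \right)} \right)} - 49\right) d{\left(-3 \right)} = \left(\frac{2 \left(-8 + \frac{1}{5 + 1}\right)}{5 + 1} - 49\right) 2 \left(-3\right)^{2} = \left(\frac{2 \left(-8 + \frac{1}{6}\right)}{6} - 49\right) 2 \cdot 9 = \left(2 \cdot \frac{1}{6} \left(-8 + \frac{1}{6}\right) - 49\right) 18 = \left(2 \cdot \frac{1}{6} \left(- \frac{47}{6}\right) - 49\right) 18 = \left(- \frac{47}{18} - 49\right) 18 = \left(- \frac{929}{18}\right) 18 = -929$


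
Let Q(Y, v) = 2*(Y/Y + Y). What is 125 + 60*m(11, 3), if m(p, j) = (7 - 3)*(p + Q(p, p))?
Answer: 8525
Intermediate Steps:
Q(Y, v) = 2 + 2*Y (Q(Y, v) = 2*(1 + Y) = 2 + 2*Y)
m(p, j) = 8 + 12*p (m(p, j) = (7 - 3)*(p + (2 + 2*p)) = 4*(2 + 3*p) = 8 + 12*p)
125 + 60*m(11, 3) = 125 + 60*(8 + 12*11) = 125 + 60*(8 + 132) = 125 + 60*140 = 125 + 8400 = 8525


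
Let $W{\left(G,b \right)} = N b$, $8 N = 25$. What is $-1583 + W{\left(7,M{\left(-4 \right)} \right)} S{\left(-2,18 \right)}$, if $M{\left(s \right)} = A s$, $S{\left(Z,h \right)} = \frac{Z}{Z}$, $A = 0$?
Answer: $-1583$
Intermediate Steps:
$S{\left(Z,h \right)} = 1$
$M{\left(s \right)} = 0$ ($M{\left(s \right)} = 0 s = 0$)
$N = \frac{25}{8}$ ($N = \frac{1}{8} \cdot 25 = \frac{25}{8} \approx 3.125$)
$W{\left(G,b \right)} = \frac{25 b}{8}$
$-1583 + W{\left(7,M{\left(-4 \right)} \right)} S{\left(-2,18 \right)} = -1583 + \frac{25}{8} \cdot 0 \cdot 1 = -1583 + 0 \cdot 1 = -1583 + 0 = -1583$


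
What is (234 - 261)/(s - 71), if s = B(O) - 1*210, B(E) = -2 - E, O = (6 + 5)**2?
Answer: 27/404 ≈ 0.066832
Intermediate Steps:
O = 121 (O = 11**2 = 121)
s = -333 (s = (-2 - 1*121) - 1*210 = (-2 - 121) - 210 = -123 - 210 = -333)
(234 - 261)/(s - 71) = (234 - 261)/(-333 - 71) = -27/(-404) = -27*(-1/404) = 27/404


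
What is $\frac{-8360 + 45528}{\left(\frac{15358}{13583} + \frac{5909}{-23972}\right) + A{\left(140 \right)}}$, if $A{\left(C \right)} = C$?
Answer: $\frac{12102334773568}{45873534669} \approx 263.82$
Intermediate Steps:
$\frac{-8360 + 45528}{\left(\frac{15358}{13583} + \frac{5909}{-23972}\right) + A{\left(140 \right)}} = \frac{-8360 + 45528}{\left(\frac{15358}{13583} + \frac{5909}{-23972}\right) + 140} = \frac{37168}{\left(15358 \cdot \frac{1}{13583} + 5909 \left(- \frac{1}{23972}\right)\right) + 140} = \frac{37168}{\left(\frac{15358}{13583} - \frac{5909}{23972}\right) + 140} = \frac{37168}{\frac{287900029}{325611676} + 140} = \frac{37168}{\frac{45873534669}{325611676}} = 37168 \cdot \frac{325611676}{45873534669} = \frac{12102334773568}{45873534669}$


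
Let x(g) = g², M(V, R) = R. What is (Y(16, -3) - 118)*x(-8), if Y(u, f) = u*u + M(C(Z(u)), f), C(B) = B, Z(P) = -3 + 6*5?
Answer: 8640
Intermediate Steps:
Z(P) = 27 (Z(P) = -3 + 30 = 27)
Y(u, f) = f + u² (Y(u, f) = u*u + f = u² + f = f + u²)
(Y(16, -3) - 118)*x(-8) = ((-3 + 16²) - 118)*(-8)² = ((-3 + 256) - 118)*64 = (253 - 118)*64 = 135*64 = 8640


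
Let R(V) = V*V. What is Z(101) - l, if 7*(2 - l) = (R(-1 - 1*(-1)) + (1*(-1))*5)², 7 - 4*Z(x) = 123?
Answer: -192/7 ≈ -27.429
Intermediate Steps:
Z(x) = -29 (Z(x) = 7/4 - ¼*123 = 7/4 - 123/4 = -29)
R(V) = V²
l = -11/7 (l = 2 - ((-1 - 1*(-1))² + (1*(-1))*5)²/7 = 2 - ((-1 + 1)² - 1*5)²/7 = 2 - (0² - 5)²/7 = 2 - (0 - 5)²/7 = 2 - ⅐*(-5)² = 2 - ⅐*25 = 2 - 25/7 = -11/7 ≈ -1.5714)
Z(101) - l = -29 - 1*(-11/7) = -29 + 11/7 = -192/7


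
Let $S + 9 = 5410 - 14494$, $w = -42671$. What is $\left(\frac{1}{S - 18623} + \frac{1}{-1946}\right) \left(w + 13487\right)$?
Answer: $\frac{108206976}{6741917} \approx 16.05$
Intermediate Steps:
$S = -9093$ ($S = -9 + \left(5410 - 14494\right) = -9 - 9084 = -9093$)
$\left(\frac{1}{S - 18623} + \frac{1}{-1946}\right) \left(w + 13487\right) = \left(\frac{1}{-9093 - 18623} + \frac{1}{-1946}\right) \left(-42671 + 13487\right) = \left(\frac{1}{-27716} - \frac{1}{1946}\right) \left(-29184\right) = \left(- \frac{1}{27716} - \frac{1}{1946}\right) \left(-29184\right) = \left(- \frac{14831}{26967668}\right) \left(-29184\right) = \frac{108206976}{6741917}$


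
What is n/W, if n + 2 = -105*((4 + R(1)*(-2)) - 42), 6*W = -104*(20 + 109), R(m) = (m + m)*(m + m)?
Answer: -1207/559 ≈ -2.1592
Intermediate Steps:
R(m) = 4*m² (R(m) = (2*m)*(2*m) = 4*m²)
W = -2236 (W = (-104*(20 + 109))/6 = (-104*129)/6 = (⅙)*(-13416) = -2236)
n = 4828 (n = -2 - 105*((4 + (4*1²)*(-2)) - 42) = -2 - 105*((4 + (4*1)*(-2)) - 42) = -2 - 105*((4 + 4*(-2)) - 42) = -2 - 105*((4 - 8) - 42) = -2 - 105*(-4 - 42) = -2 - 105*(-46) = -2 + 4830 = 4828)
n/W = 4828/(-2236) = 4828*(-1/2236) = -1207/559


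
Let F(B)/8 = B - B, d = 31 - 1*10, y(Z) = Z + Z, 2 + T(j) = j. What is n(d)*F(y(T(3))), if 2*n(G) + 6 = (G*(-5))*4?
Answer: 0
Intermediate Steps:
T(j) = -2 + j
y(Z) = 2*Z
d = 21 (d = 31 - 10 = 21)
n(G) = -3 - 10*G (n(G) = -3 + ((G*(-5))*4)/2 = -3 + (-5*G*4)/2 = -3 + (-20*G)/2 = -3 - 10*G)
F(B) = 0 (F(B) = 8*(B - B) = 8*0 = 0)
n(d)*F(y(T(3))) = (-3 - 10*21)*0 = (-3 - 210)*0 = -213*0 = 0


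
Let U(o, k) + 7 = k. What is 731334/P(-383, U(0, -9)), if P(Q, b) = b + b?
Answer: -365667/16 ≈ -22854.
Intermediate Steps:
U(o, k) = -7 + k
P(Q, b) = 2*b
731334/P(-383, U(0, -9)) = 731334/((2*(-7 - 9))) = 731334/((2*(-16))) = 731334/(-32) = 731334*(-1/32) = -365667/16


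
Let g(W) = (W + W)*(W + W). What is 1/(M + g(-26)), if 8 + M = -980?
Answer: 1/1716 ≈ 0.00058275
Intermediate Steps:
M = -988 (M = -8 - 980 = -988)
g(W) = 4*W² (g(W) = (2*W)*(2*W) = 4*W²)
1/(M + g(-26)) = 1/(-988 + 4*(-26)²) = 1/(-988 + 4*676) = 1/(-988 + 2704) = 1/1716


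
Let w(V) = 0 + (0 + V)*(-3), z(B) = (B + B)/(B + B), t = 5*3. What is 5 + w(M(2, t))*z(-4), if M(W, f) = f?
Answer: -40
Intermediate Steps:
t = 15
z(B) = 1 (z(B) = (2*B)/((2*B)) = (2*B)*(1/(2*B)) = 1)
w(V) = -3*V (w(V) = 0 + V*(-3) = 0 - 3*V = -3*V)
5 + w(M(2, t))*z(-4) = 5 - 3*15*1 = 5 - 45*1 = 5 - 45 = -40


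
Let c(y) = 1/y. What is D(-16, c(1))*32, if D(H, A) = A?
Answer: 32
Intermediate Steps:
D(-16, c(1))*32 = 32/1 = 1*32 = 32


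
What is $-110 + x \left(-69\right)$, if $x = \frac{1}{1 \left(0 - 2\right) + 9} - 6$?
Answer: $\frac{2059}{7} \approx 294.14$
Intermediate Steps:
$x = - \frac{41}{7}$ ($x = \frac{1}{1 \left(-2\right) + 9} - 6 = \frac{1}{-2 + 9} - 6 = \frac{1}{7} - 6 = - \frac{41}{7} \approx -5.8571$)
$-110 + x \left(-69\right) = -110 - - \frac{2829}{7} = -110 + \frac{2829}{7} = \frac{2059}{7}$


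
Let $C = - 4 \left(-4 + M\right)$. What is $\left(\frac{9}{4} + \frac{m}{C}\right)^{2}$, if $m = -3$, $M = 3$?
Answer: $\frac{9}{4} \approx 2.25$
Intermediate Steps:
$C = 4$ ($C = - 4 \left(-4 + 3\right) = \left(-4\right) \left(-1\right) = 4$)
$\left(\frac{9}{4} + \frac{m}{C}\right)^{2} = \left(\frac{9}{4} - \frac{3}{4}\right)^{2} = \left(\frac{3}{2}\right)^{2} = \frac{9}{4}$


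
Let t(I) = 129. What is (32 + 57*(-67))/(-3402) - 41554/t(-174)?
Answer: -6708485/20898 ≈ -321.01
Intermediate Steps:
(32 + 57*(-67))/(-3402) - 41554/t(-174) = (32 + 57*(-67))/(-3402) - 41554/129 = (32 - 3819)*(-1/3402) - 41554*1/129 = -3787*(-1/3402) - 41554/129 = 541/486 - 41554/129 = -6708485/20898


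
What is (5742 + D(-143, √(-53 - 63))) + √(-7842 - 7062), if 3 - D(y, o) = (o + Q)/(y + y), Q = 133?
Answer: 1643203/286 + 18*I*√46 + I*√29/143 ≈ 5745.5 + 122.12*I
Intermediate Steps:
D(y, o) = 3 - (133 + o)/(2*y) (D(y, o) = 3 - (o + 133)/(y + y) = 3 - (133 + o)/(2*y))
(5742 + D(-143, √(-53 - 63))) + √(-7842 - 7062) = (5742 + (½)*(-133 - √(-53 - 63) + 6*(-143))/(-143)) + √(-7842 - 7062) = (5742 + (½)*(-1/143)*(-133 - √(-116) - 858)) + √(-14904) = (5742 + (½)*(-1/143)*(-133 - 2*I*√29 - 858)) + 18*I*√46 = (5742 + (½)*(-1/143)*(-991 - 2*I*√29)) + 18*I*√46 = (5742 + (991/286 + I*√29/143)) + 18*I*√46 = (1643203/286 + I*√29/143) + 18*I*√46 = 1643203/286 + 18*I*√46 + I*√29/143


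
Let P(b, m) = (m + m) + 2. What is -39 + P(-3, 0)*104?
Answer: 169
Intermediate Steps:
P(b, m) = 2 + 2*m (P(b, m) = 2*m + 2 = 2 + 2*m)
-39 + P(-3, 0)*104 = -39 + (2 + 2*0)*104 = -39 + (2 + 0)*104 = -39 + 2*104 = -39 + 208 = 169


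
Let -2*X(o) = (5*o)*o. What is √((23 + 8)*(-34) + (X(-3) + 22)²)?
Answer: I*√4215/2 ≈ 32.462*I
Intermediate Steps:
X(o) = -5*o²/2 (X(o) = -5*o*o/2 = -5*o²/2)
√((23 + 8)*(-34) + (X(-3) + 22)²) = √((23 + 8)*(-34) + (-5/2*(-3)² + 22)²) = √(31*(-34) + (-5/2*9 + 22)²) = √(-1054 + (-45/2 + 22)²) = √(-1054 + (-½)²) = √(-1054 + ¼) = √(-4215/4) = I*√4215/2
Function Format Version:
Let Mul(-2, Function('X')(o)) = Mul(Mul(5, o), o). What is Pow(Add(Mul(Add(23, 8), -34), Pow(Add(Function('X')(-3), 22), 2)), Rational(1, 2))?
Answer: Mul(Rational(1, 2), I, Pow(4215, Rational(1, 2))) ≈ Mul(32.462, I)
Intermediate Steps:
Function('X')(o) = Mul(Rational(-5, 2), Pow(o, 2)) (Function('X')(o) = Mul(Rational(-1, 2), Mul(Mul(5, o), o)) = Mul(Rational(-1, 2), Mul(5, Pow(o, 2))) = Mul(Rational(-5, 2), Pow(o, 2)))
Pow(Add(Mul(Add(23, 8), -34), Pow(Add(Function('X')(-3), 22), 2)), Rational(1, 2)) = Pow(Add(Mul(Add(23, 8), -34), Pow(Add(Mul(Rational(-5, 2), Pow(-3, 2)), 22), 2)), Rational(1, 2)) = Pow(Add(Mul(31, -34), Pow(Add(Mul(Rational(-5, 2), 9), 22), 2)), Rational(1, 2)) = Pow(Add(-1054, Pow(Add(Rational(-45, 2), 22), 2)), Rational(1, 2)) = Pow(Add(-1054, Pow(Rational(-1, 2), 2)), Rational(1, 2)) = Pow(Add(-1054, Rational(1, 4)), Rational(1, 2)) = Pow(Rational(-4215, 4), Rational(1, 2)) = Mul(Rational(1, 2), I, Pow(4215, Rational(1, 2)))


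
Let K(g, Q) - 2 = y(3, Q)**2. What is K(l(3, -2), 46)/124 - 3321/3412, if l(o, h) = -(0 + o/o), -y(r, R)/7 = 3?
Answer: 68732/26443 ≈ 2.5993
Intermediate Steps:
y(r, R) = -21 (y(r, R) = -7*3 = -21)
l(o, h) = -1 (l(o, h) = -(0 + 1) = -1*1 = -1)
K(g, Q) = 443 (K(g, Q) = 2 + (-21)**2 = 2 + 441 = 443)
K(l(3, -2), 46)/124 - 3321/3412 = 443/124 - 3321/3412 = 68732/26443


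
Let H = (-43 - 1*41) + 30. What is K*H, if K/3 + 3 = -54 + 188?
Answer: -21222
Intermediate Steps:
K = 393 (K = -9 + 3*(-54 + 188) = -9 + 3*134 = -9 + 402 = 393)
H = -54 (H = (-43 - 41) + 30 = -84 + 30 = -54)
K*H = 393*(-54) = -21222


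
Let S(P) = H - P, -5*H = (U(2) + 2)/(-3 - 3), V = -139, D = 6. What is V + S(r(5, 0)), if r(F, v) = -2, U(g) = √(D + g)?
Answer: -2054/15 + √2/15 ≈ -136.84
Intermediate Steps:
U(g) = √(6 + g)
H = 1/15 + √2/15 (H = -(√(6 + 2) + 2)/(5*(-3 - 3)) = -(√8 + 2)/(5*(-6)) = -(2*√2 + 2)*(-1)/(5*6) = -(2 + 2*√2)*(-1)/(5*6) = -(-⅓ - √2/3)/5 = 1/15 + √2/15 ≈ 0.16095)
S(P) = 1/15 - P + √2/15 (S(P) = (1/15 + √2/15) - P = 1/15 - P + √2/15)
V + S(r(5, 0)) = -139 + (1/15 - 1*(-2) + √2/15) = -139 + (1/15 + 2 + √2/15) = -139 + (31/15 + √2/15) = -2054/15 + √2/15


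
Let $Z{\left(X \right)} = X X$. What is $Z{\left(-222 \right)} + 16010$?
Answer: $65294$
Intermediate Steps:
$Z{\left(X \right)} = X^{2}$
$Z{\left(-222 \right)} + 16010 = \left(-222\right)^{2} + 16010 = 49284 + 16010 = 65294$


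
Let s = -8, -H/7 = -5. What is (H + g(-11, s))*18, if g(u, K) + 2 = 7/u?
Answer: 6408/11 ≈ 582.54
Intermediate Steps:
H = 35 (H = -7*(-5) = 35)
g(u, K) = -2 + 7/u
(H + g(-11, s))*18 = (35 + (-2 + 7/(-11)))*18 = (35 + (-2 + 7*(-1/11)))*18 = (35 + (-2 - 7/11))*18 = (35 - 29/11)*18 = (356/11)*18 = 6408/11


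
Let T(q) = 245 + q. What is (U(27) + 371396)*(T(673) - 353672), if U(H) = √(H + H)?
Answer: -131011424584 - 1058262*√6 ≈ -1.3101e+11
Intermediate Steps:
U(H) = √2*√H (U(H) = √(2*H) = √2*√H)
(U(27) + 371396)*(T(673) - 353672) = (√2*√27 + 371396)*((245 + 673) - 353672) = (√2*(3*√3) + 371396)*(918 - 353672) = (3*√6 + 371396)*(-352754) = (371396 + 3*√6)*(-352754) = -131011424584 - 1058262*√6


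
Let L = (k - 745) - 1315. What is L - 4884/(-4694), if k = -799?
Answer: -6707631/2347 ≈ -2858.0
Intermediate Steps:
L = -2859 (L = (-799 - 745) - 1315 = -1544 - 1315 = -2859)
L - 4884/(-4694) = -2859 - 4884/(-4694) = -2859 - 4884*(-1)/4694 = -2859 - 1*(-2442/2347) = -2859 + 2442/2347 = -6707631/2347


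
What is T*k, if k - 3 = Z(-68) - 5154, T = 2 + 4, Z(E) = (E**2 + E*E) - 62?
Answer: 24210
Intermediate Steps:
Z(E) = -62 + 2*E**2 (Z(E) = (E**2 + E**2) - 62 = 2*E**2 - 62 = -62 + 2*E**2)
T = 6
k = 4035 (k = 3 + ((-62 + 2*(-68)**2) - 5154) = 3 + ((-62 + 2*4624) - 5154) = 3 + ((-62 + 9248) - 5154) = 3 + (9186 - 5154) = 3 + 4032 = 4035)
T*k = 6*4035 = 24210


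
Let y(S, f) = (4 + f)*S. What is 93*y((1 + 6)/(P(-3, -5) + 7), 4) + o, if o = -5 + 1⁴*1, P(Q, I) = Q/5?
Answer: 3239/4 ≈ 809.75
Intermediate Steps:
P(Q, I) = Q/5 (P(Q, I) = Q*(⅕) = Q/5)
o = -4 (o = -5 + 1*1 = -5 + 1 = -4)
y(S, f) = S*(4 + f)
93*y((1 + 6)/(P(-3, -5) + 7), 4) + o = 93*(((1 + 6)/((⅕)*(-3) + 7))*(4 + 4)) - 4 = 93*((7/(-⅗ + 7))*8) - 4 = 93*((7/(32/5))*8) - 4 = 93*((7*(5/32))*8) - 4 = 93*((35/32)*8) - 4 = 93*(35/4) - 4 = 3255/4 - 4 = 3239/4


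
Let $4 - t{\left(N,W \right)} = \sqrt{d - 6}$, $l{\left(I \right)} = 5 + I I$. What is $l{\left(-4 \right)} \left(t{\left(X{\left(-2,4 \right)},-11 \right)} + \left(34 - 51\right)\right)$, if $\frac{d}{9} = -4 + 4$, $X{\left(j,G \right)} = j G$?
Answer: $-273 - 21 i \sqrt{6} \approx -273.0 - 51.439 i$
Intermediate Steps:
$X{\left(j,G \right)} = G j$
$d = 0$ ($d = 9 \left(-4 + 4\right) = 9 \cdot 0 = 0$)
$l{\left(I \right)} = 5 + I^{2}$
$t{\left(N,W \right)} = 4 - i \sqrt{6}$ ($t{\left(N,W \right)} = 4 - \sqrt{0 - 6} = 4 - \sqrt{-6} = 4 - i \sqrt{6}$)
$l{\left(-4 \right)} \left(t{\left(X{\left(-2,4 \right)},-11 \right)} + \left(34 - 51\right)\right) = \left(5 + \left(-4\right)^{2}\right) \left(\left(4 - i \sqrt{6}\right) + \left(34 - 51\right)\right) = \left(5 + 16\right) \left(\left(4 - i \sqrt{6}\right) + \left(34 - 51\right)\right) = 21 \left(\left(4 - i \sqrt{6}\right) - 17\right) = 21 \left(-13 - i \sqrt{6}\right) = -273 - 21 i \sqrt{6}$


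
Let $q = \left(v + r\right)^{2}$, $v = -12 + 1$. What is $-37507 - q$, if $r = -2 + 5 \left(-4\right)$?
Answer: $-38596$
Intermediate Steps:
$v = -11$
$r = -22$ ($r = -2 - 20 = -22$)
$q = 1089$ ($q = \left(-11 - 22\right)^{2} = \left(-33\right)^{2} = 1089$)
$-37507 - q = -37507 - 1089 = -38596$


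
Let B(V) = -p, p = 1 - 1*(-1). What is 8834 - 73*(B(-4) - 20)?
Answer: 10440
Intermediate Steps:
p = 2 (p = 1 + 1 = 2)
B(V) = -2 (B(V) = -1*2 = -2)
8834 - 73*(B(-4) - 20) = 8834 - 73*(-2 - 20) = 8834 - 73*(-22) = 8834 + 1606 = 10440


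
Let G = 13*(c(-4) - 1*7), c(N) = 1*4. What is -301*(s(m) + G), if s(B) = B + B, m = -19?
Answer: 23177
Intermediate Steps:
c(N) = 4
G = -39 (G = 13*(4 - 1*7) = 13*(4 - 7) = 13*(-3) = -39)
s(B) = 2*B
-301*(s(m) + G) = -301*(2*(-19) - 39) = -301*(-38 - 39) = -301*(-77) = 23177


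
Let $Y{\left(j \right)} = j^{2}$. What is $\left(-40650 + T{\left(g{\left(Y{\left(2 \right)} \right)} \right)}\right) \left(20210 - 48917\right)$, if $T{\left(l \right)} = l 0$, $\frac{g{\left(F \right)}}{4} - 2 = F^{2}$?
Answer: $1166939550$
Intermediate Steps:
$g{\left(F \right)} = 8 + 4 F^{2}$
$T{\left(l \right)} = 0$
$\left(-40650 + T{\left(g{\left(Y{\left(2 \right)} \right)} \right)}\right) \left(20210 - 48917\right) = \left(-40650 + 0\right) \left(20210 - 48917\right) = \left(-40650\right) \left(-28707\right) = 1166939550$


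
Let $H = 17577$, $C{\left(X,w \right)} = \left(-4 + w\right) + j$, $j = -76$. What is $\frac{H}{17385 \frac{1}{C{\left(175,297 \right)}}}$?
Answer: $\frac{1271403}{5795} \approx 219.4$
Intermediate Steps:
$C{\left(X,w \right)} = -80 + w$ ($C{\left(X,w \right)} = \left(-4 + w\right) - 76 = -80 + w$)
$\frac{H}{17385 \frac{1}{C{\left(175,297 \right)}}} = \frac{17577}{17385 \frac{1}{-80 + 297}} = \frac{17577}{17385 \cdot \frac{1}{217}} = \frac{17577}{\frac{17385}{217}} = 17577 \cdot \frac{217}{17385} = \frac{1271403}{5795}$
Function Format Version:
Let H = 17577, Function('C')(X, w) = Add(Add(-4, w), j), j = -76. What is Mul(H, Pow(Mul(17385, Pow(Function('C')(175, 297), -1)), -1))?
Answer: Rational(1271403, 5795) ≈ 219.40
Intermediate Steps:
Function('C')(X, w) = Add(-80, w) (Function('C')(X, w) = Add(Add(-4, w), -76) = Add(-80, w))
Mul(H, Pow(Mul(17385, Pow(Function('C')(175, 297), -1)), -1)) = Mul(17577, Pow(Mul(17385, Pow(Add(-80, 297), -1)), -1)) = Mul(17577, Pow(Mul(17385, Pow(217, -1)), -1)) = Mul(17577, Pow(Mul(17385, Rational(1, 217)), -1)) = Mul(17577, Pow(Rational(17385, 217), -1)) = Mul(17577, Rational(217, 17385)) = Rational(1271403, 5795)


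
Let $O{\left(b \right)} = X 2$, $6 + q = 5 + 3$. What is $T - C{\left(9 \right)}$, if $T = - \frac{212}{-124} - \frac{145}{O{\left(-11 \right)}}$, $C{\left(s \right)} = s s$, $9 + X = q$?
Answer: $- \frac{29917}{434} \approx -68.933$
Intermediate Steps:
$q = 2$ ($q = -6 + \left(5 + 3\right) = -6 + 8 = 2$)
$X = -7$ ($X = -9 + 2 = -7$)
$O{\left(b \right)} = -14$ ($O{\left(b \right)} = \left(-7\right) 2 = -14$)
$C{\left(s \right)} = s^{2}$
$T = \frac{5237}{434}$ ($T = - \frac{212}{-124} - \frac{145}{-14} = \left(-212\right) \left(- \frac{1}{124}\right) - - \frac{145}{14} = \frac{53}{31} + \frac{145}{14} = \frac{5237}{434} \approx 12.067$)
$T - C{\left(9 \right)} = \frac{5237}{434} - 9^{2} = \frac{5237}{434} - 81 = - \frac{29917}{434}$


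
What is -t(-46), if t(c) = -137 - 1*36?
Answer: 173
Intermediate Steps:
t(c) = -173 (t(c) = -137 - 36 = -173)
-t(-46) = -1*(-173) = 173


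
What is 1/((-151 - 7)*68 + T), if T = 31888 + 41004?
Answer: 1/62148 ≈ 1.6091e-5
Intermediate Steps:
T = 72892
1/((-151 - 7)*68 + T) = 1/((-151 - 7)*68 + 72892) = 1/(-158*68 + 72892) = 1/(-10744 + 72892) = 1/62148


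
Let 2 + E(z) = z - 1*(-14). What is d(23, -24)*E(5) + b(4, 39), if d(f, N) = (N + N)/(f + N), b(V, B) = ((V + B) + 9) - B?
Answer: 829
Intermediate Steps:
E(z) = 12 + z (E(z) = -2 + (z - 1*(-14)) = -2 + (z + 14) = -2 + (14 + z) = 12 + z)
b(V, B) = 9 + V (b(V, B) = ((B + V) + 9) - B = (9 + B + V) - B = 9 + V)
d(f, N) = 2*N/(N + f) (d(f, N) = (2*N)/(N + f) = 2*N/(N + f))
d(23, -24)*E(5) + b(4, 39) = (2*(-24)/(-24 + 23))*(12 + 5) + (9 + 4) = (2*(-24)/(-1))*17 + 13 = (2*(-24)*(-1))*17 + 13 = 48*17 + 13 = 816 + 13 = 829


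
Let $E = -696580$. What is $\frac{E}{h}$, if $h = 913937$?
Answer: $- \frac{696580}{913937} \approx -0.76217$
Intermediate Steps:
$\frac{E}{h} = - \frac{696580}{913937}$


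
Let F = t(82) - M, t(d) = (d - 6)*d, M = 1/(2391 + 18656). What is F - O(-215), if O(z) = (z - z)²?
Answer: 131164903/21047 ≈ 6232.0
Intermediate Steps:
M = 1/21047 ≈ 4.7513e-5
O(z) = 0 (O(z) = 0² = 0)
t(d) = d*(-6 + d) (t(d) = (-6 + d)*d = d*(-6 + d))
F = 131164903/21047 (F = 82*(-6 + 82) - 1*1/21047 = 82*76 - 1/21047 = 6232 - 1/21047 = 131164903/21047 ≈ 6232.0)
F - O(-215) = 131164903/21047 - 1*0 = 131164903/21047 + 0 = 131164903/21047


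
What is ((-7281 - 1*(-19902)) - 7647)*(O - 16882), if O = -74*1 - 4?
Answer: -84359040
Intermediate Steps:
O = -78 (O = -74 - 4 = -78)
((-7281 - 1*(-19902)) - 7647)*(O - 16882) = ((-7281 - 1*(-19902)) - 7647)*(-78 - 16882) = ((-7281 + 19902) - 7647)*(-16960) = (12621 - 7647)*(-16960) = 4974*(-16960) = -84359040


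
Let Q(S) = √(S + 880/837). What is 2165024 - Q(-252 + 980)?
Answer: 2165024 - 2*√14187522/279 ≈ 2.1650e+6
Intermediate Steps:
Q(S) = √(880/837 + S) (Q(S) = √(S + 880*(1/837)) = √(S + 880/837) = √(880/837 + S))
2165024 - Q(-252 + 980) = 2165024 - √(81840 + 77841*(-252 + 980))/279 = 2165024 - √(81840 + 77841*728)/279 = 2165024 - √(81840 + 56668248)/279 = 2165024 - √56750088/279 = 2165024 - 2*√14187522/279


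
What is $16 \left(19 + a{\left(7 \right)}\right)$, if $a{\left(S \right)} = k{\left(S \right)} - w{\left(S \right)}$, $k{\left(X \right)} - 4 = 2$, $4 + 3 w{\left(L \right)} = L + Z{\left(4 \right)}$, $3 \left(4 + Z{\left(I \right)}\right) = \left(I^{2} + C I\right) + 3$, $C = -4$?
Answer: $400$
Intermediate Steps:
$Z{\left(I \right)} = -3 - \frac{4 I}{3} + \frac{I^{2}}{3}$ ($Z{\left(I \right)} = -4 + \frac{\left(I^{2} - 4 I\right) + 3}{3} = -4 + \frac{3 + I^{2} - 4 I}{3} = -4 + \left(1 - \frac{4 I}{3} + \frac{I^{2}}{3}\right) = -3 - \frac{4 I}{3} + \frac{I^{2}}{3}$)
$w{\left(L \right)} = - \frac{7}{3} + \frac{L}{3}$ ($w{\left(L \right)} = - \frac{4}{3} + \frac{L - \left(\frac{25}{3} - \frac{16}{3}\right)}{3} = - \frac{4}{3} + \frac{L - 3}{3} = - \frac{4}{3} + \frac{-3 + L}{3} = - \frac{4}{3} + \left(-1 + \frac{L}{3}\right) = - \frac{7}{3} + \frac{L}{3}$)
$k{\left(X \right)} = 6$ ($k{\left(X \right)} = 4 + 2 = 6$)
$a{\left(S \right)} = \frac{25}{3} - \frac{S}{3}$ ($a{\left(S \right)} = 6 - \left(- \frac{7}{3} + \frac{S}{3}\right) = \frac{25}{3} - \frac{S}{3}$)
$16 \left(19 + a{\left(7 \right)}\right) = 16 \left(19 + \left(\frac{25}{3} - \frac{7}{3}\right)\right) = 16 \left(19 + 6\right) = 16 \cdot 25 = 400$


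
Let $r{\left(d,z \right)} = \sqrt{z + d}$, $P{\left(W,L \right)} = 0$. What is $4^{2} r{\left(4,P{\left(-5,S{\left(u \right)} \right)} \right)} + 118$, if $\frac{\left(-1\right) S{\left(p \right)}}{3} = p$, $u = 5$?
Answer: $150$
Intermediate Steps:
$S{\left(p \right)} = - 3 p$
$r{\left(d,z \right)} = \sqrt{d + z}$
$4^{2} r{\left(4,P{\left(-5,S{\left(u \right)} \right)} \right)} + 118 = 4^{2} \sqrt{4 + 0} + 118 = 16 \sqrt{4} + 118 = 16 \cdot 2 + 118 = 32 + 118 = 150$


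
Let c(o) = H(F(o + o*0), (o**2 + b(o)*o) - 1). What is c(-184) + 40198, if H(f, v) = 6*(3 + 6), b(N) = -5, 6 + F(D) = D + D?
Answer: 40252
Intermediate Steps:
F(D) = -6 + 2*D (F(D) = -6 + (D + D) = -6 + 2*D)
H(f, v) = 54 (H(f, v) = 6*9 = 54)
c(o) = 54
c(-184) + 40198 = 54 + 40198 = 40252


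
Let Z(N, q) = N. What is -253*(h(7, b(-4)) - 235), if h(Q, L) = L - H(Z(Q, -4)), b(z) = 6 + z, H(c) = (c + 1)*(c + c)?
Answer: 87285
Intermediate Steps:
H(c) = 2*c*(1 + c) (H(c) = (1 + c)*(2*c) = 2*c*(1 + c))
h(Q, L) = L - 2*Q*(1 + Q)
-253*(h(7, b(-4)) - 235) = -253*(((6 - 4) - 2*7*(1 + 7)) - 235) = -253*((2 - 2*7*8) - 235) = -253*((2 - 112) - 235) = -253*(-110 - 235) = -253*(-345) = 87285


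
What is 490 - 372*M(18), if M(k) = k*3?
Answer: -19598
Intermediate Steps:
M(k) = 3*k
490 - 372*M(18) = 490 - 1116*18 = 490 - 372*54 = 490 - 20088 = -19598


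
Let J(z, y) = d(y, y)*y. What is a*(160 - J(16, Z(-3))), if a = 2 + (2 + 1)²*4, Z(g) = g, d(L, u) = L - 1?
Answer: 5624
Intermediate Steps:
d(L, u) = -1 + L
J(z, y) = y*(-1 + y) (J(z, y) = (-1 + y)*y = y*(-1 + y))
a = 38 (a = 2 + 3²*4 = 2 + 9*4 = 2 + 36 = 38)
a*(160 - J(16, Z(-3))) = 38*(160 - (-3)*(-1 - 3)) = 38*(160 - (-3)*(-4)) = 38*(160 - 1*12) = 38*(160 - 12) = 38*148 = 5624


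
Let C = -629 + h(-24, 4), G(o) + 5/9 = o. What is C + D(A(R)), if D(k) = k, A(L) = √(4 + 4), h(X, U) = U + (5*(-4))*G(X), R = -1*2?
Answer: -1205/9 + 2*√2 ≈ -131.06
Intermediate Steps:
G(o) = -5/9 + o
R = -2
h(X, U) = 100/9 + U - 20*X (h(X, U) = U + (5*(-4))*(-5/9 + X) = U - 20*(-5/9 + X) = U + (100/9 - 20*X) = 100/9 + U - 20*X)
A(L) = 2*√2 (A(L) = √8 = 2*√2)
C = -1205/9 (C = -629 + (100/9 + 4 - 20*(-24)) = -629 + (100/9 + 4 + 480) = -629 + 4456/9 = -1205/9 ≈ -133.89)
C + D(A(R)) = -1205/9 + 2*√2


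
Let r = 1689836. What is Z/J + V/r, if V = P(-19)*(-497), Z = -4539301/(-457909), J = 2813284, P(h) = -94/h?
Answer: -15009423960968481/10340247247323591476 ≈ -0.0014516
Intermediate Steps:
Z = 4539301/457909 (Z = -4539301*(-1/457909) = 4539301/457909 ≈ 9.9131)
V = -46718/19 (V = -94/(-19)*(-497) = -94*(-1/19)*(-497) = (94/19)*(-497) = -46718/19 ≈ -2458.8)
Z/J + V/r = (4539301/457909)/2813284 - 46718/19/1689836 = (4539301/457909)*(1/2813284) - 46718/19*1/1689836 = 4539301/1288228063156 - 23359/16053442 = -15009423960968481/10340247247323591476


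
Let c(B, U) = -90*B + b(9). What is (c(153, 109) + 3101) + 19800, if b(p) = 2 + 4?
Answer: 9137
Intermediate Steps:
b(p) = 6
c(B, U) = 6 - 90*B (c(B, U) = -90*B + 6 = 6 - 90*B)
(c(153, 109) + 3101) + 19800 = ((6 - 90*153) + 3101) + 19800 = ((6 - 13770) + 3101) + 19800 = (-13764 + 3101) + 19800 = -10663 + 19800 = 9137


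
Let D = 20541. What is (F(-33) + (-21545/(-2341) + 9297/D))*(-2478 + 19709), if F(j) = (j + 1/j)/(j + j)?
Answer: 3054779139382231/17455392603 ≈ 1.7501e+5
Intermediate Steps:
F(j) = (j + 1/j)/(2*j) (F(j) = (j + 1/j)/((2*j)) = (j + 1/j)*(1/(2*j)) = (j + 1/j)/(2*j))
(F(-33) + (-21545/(-2341) + 9297/D))*(-2478 + 19709) = ((½)*(1 + (-33)²)/(-33)² + (-21545/(-2341) + 9297/20541))*(-2478 + 19709) = ((½)*(1/1089)*(1 + 1089) + (-21545*(-1/2341) + 9297*(1/20541)))*17231 = ((½)*(1/1089)*1090 + (21545/2341 + 3099/6847))*17231 = (545/1089 + 154773374/16028827)*17231 = (177283915001/17455392603)*17231 = 3054779139382231/17455392603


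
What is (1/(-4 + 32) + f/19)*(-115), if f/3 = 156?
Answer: -1509145/532 ≈ -2836.7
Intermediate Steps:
f = 468 (f = 3*156 = 468)
(1/(-4 + 32) + f/19)*(-115) = (1/(-4 + 32) + 468/19)*(-115) = (1/28 + 468*(1/19))*(-115) = (1/28 + 468/19)*(-115) = (13123/532)*(-115) = -1509145/532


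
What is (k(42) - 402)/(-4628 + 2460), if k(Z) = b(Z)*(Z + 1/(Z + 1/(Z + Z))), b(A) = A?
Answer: -2405013/3825436 ≈ -0.62869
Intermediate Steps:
k(Z) = Z*(Z + 1/(Z + 1/(2*Z))) (k(Z) = Z*(Z + 1/(Z + 1/(Z + Z))) = Z*(Z + 1/(Z + 1/(2*Z))))
(k(42) - 402)/(-4628 + 2460) = (42**2*(3 + 2*42**2)/(1 + 2*42**2) - 402)/(-4628 + 2460) = (1764*(3 + 2*1764)/(1 + 2*1764) - 402)/(-2168) = (1764*(3 + 3528)/(1 + 3528) - 402)*(-1/2168) = (1764*3531/3529 - 402)*(-1/2168) = (1764*(1/3529)*3531 - 402)*(-1/2168) = (6228684/3529 - 402)*(-1/2168) = (4810026/3529)*(-1/2168) = -2405013/3825436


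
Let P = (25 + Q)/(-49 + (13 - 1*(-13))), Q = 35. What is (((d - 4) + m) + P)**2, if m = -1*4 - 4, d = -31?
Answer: 1100401/529 ≈ 2080.2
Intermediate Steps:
m = -8 (m = -4 - 4 = -8)
P = -60/23 (P = (25 + 35)/(-49 + (13 - 1*(-13))) = 60/(-49 + (13 + 13)) = 60/(-49 + 26) = 60/(-23) = 60*(-1/23) = -60/23 ≈ -2.6087)
(((d - 4) + m) + P)**2 = (((-31 - 4) - 8) - 60/23)**2 = ((-35 - 8) - 60/23)**2 = (-43 - 60/23)**2 = (-1049/23)**2 = 1100401/529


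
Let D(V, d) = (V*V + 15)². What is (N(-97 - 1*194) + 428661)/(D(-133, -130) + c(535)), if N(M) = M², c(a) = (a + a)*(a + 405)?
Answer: 85557/52406236 ≈ 0.0016326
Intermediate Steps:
c(a) = 2*a*(405 + a) (c(a) = (2*a)*(405 + a) = 2*a*(405 + a))
D(V, d) = (15 + V²)² (D(V, d) = (V² + 15)² = (15 + V²)²)
(N(-97 - 1*194) + 428661)/(D(-133, -130) + c(535)) = ((-97 - 1*194)² + 428661)/((15 + (-133)²)² + 2*535*(405 + 535)) = ((-97 - 194)² + 428661)/((15 + 17689)² + 2*535*940) = ((-291)² + 428661)/(17704² + 1005800) = (84681 + 428661)/(313431616 + 1005800) = 513342/314437416 = 513342*(1/314437416) = 85557/52406236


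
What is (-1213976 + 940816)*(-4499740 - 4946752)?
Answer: 2580403754720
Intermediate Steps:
(-1213976 + 940816)*(-4499740 - 4946752) = -273160*(-9446492) = 2580403754720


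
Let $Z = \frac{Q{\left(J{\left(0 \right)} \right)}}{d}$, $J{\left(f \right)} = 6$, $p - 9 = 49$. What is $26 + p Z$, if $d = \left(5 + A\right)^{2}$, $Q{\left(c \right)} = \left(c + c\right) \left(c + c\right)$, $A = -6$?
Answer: $8378$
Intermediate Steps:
$p = 58$ ($p = 9 + 49 = 58$)
$Q{\left(c \right)} = 4 c^{2}$ ($Q{\left(c \right)} = 2 c 2 c = 4 c^{2}$)
$d = 1$ ($d = \left(5 - 6\right)^{2} = \left(-1\right)^{2} = 1$)
$Z = 144$ ($Z = \frac{4 \cdot 6^{2}}{1} = 4 \cdot 36 \cdot 1 = 144 \cdot 1 = 144$)
$26 + p Z = 26 + 58 \cdot 144 = 26 + 8352 = 8378$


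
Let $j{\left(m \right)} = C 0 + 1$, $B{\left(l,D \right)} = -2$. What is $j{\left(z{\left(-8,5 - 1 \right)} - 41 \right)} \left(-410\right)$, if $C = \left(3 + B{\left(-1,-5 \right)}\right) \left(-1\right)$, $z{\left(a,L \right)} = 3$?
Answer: $-410$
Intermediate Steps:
$C = -1$ ($C = \left(3 - 2\right) \left(-1\right) = 1 \left(-1\right) = -1$)
$j{\left(m \right)} = 1$ ($j{\left(m \right)} = \left(-1\right) 0 + 1 = 0 + 1 = 1$)
$j{\left(z{\left(-8,5 - 1 \right)} - 41 \right)} \left(-410\right) = 1 \left(-410\right) = -410$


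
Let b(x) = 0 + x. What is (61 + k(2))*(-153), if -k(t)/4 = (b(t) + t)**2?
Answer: 459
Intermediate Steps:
b(x) = x
k(t) = -16*t**2 (k(t) = -4*(t + t)**2 = -4*4*t**2 = -16*t**2)
(61 + k(2))*(-153) = (61 - 16*2**2)*(-153) = (61 - 16*4)*(-153) = (61 - 64)*(-153) = -3*(-153) = 459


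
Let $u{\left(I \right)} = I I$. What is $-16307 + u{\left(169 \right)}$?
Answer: $12254$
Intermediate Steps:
$u{\left(I \right)} = I^{2}$
$-16307 + u{\left(169 \right)} = -16307 + 169^{2} = -16307 + 28561 = 12254$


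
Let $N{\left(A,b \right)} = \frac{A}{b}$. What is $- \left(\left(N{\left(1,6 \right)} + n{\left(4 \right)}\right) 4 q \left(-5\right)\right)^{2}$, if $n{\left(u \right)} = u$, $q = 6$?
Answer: $-250000$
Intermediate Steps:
$- \left(\left(N{\left(1,6 \right)} + n{\left(4 \right)}\right) 4 q \left(-5\right)\right)^{2} = - \left(\left(1 \cdot \frac{1}{6} + 4\right) 4 \cdot 6 \left(-5\right)\right)^{2} = - \left(\left(1 \cdot \frac{1}{6} + 4\right) 24 \left(-5\right)\right)^{2} = - \left(\left(\frac{1}{6} + 4\right) \left(-120\right)\right)^{2} = - \left(\frac{25}{6} \left(-120\right)\right)^{2} = - \left(-500\right)^{2} = \left(-1\right) 250000 = -250000$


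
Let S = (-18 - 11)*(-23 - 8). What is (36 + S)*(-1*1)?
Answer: -935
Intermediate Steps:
S = 899 (S = -29*(-31) = 899)
(36 + S)*(-1*1) = (36 + 899)*(-1*1) = 935*(-1) = -935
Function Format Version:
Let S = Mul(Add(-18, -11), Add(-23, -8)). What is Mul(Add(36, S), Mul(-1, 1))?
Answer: -935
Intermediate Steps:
S = 899 (S = Mul(-29, -31) = 899)
Mul(Add(36, S), Mul(-1, 1)) = Mul(Add(36, 899), Mul(-1, 1)) = Mul(935, -1) = -935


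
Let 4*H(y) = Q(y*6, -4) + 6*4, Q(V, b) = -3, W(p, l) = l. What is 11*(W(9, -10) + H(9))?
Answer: -209/4 ≈ -52.250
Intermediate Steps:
H(y) = 21/4 (H(y) = (-3 + 6*4)/4 = (-3 + 24)/4 = (¼)*21 = 21/4)
11*(W(9, -10) + H(9)) = 11*(-10 + 21/4) = 11*(-19/4) = -209/4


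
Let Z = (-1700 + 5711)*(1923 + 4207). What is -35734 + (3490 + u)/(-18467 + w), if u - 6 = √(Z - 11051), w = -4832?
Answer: -36198694/1013 - √24576379/23299 ≈ -35734.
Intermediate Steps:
Z = 24587430 (Z = 4011*6130 = 24587430)
u = 6 + √24576379 (u = 6 + √(24587430 - 11051) = 6 + √24576379 ≈ 4963.5)
-35734 + (3490 + u)/(-18467 + w) = -35734 + (3490 + (6 + √24576379))/(-18467 - 4832) = -35734 + (3496 + √24576379)/(-23299) = -35734 + (3496 + √24576379)*(-1/23299) = -35734 + (-152/1013 - √24576379/23299) = -36198694/1013 - √24576379/23299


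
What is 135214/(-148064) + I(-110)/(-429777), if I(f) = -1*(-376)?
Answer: -29083769671/31817250864 ≈ -0.91409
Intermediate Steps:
I(f) = 376
135214/(-148064) + I(-110)/(-429777) = 135214/(-148064) + 376/(-429777) = 135214*(-1/148064) + 376*(-1/429777) = -67607/74032 - 376/429777 = -29083769671/31817250864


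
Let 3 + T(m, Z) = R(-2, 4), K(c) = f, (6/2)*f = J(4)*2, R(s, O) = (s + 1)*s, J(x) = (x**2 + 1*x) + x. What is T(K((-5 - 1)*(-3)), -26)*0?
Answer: 0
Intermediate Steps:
J(x) = x**2 + 2*x (J(x) = (x**2 + x) + x = (x + x**2) + x = x**2 + 2*x)
R(s, O) = s*(1 + s) (R(s, O) = (1 + s)*s = s*(1 + s))
f = 16 (f = ((4*(2 + 4))*2)/3 = ((4*6)*2)/3 = (24*2)/3 = (1/3)*48 = 16)
K(c) = 16
T(m, Z) = -1 (T(m, Z) = -3 - 2*(1 - 2) = -3 - 2*(-1) = -3 + 2 = -1)
T(K((-5 - 1)*(-3)), -26)*0 = -1*0 = 0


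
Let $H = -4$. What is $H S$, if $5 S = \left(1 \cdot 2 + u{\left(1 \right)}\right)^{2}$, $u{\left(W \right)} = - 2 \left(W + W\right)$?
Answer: $- \frac{16}{5} \approx -3.2$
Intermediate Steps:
$u{\left(W \right)} = - 4 W$ ($u{\left(W \right)} = - 2 \cdot 2 W = - 4 W$)
$S = \frac{4}{5}$ ($S = \frac{\left(1 \cdot 2 - 4\right)^{2}}{5} = \frac{\left(2 - 4\right)^{2}}{5} = \frac{\left(-2\right)^{2}}{5} = \frac{1}{5} \cdot 4 = \frac{4}{5} \approx 0.8$)
$H S = \left(-4\right) \frac{4}{5} = - \frac{16}{5}$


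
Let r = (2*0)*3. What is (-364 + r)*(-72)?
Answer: 26208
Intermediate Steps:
r = 0 (r = 0*3 = 0)
(-364 + r)*(-72) = (-364 + 0)*(-72) = -364*(-72) = 26208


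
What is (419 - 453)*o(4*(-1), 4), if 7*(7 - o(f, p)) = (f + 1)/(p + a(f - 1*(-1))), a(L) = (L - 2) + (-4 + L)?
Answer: -6613/28 ≈ -236.18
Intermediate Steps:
a(L) = -6 + 2*L (a(L) = (-2 + L) + (-4 + L) = -6 + 2*L)
o(f, p) = 7 - (1 + f)/(7*(-4 + p + 2*f)) (o(f, p) = 7 - (f + 1)/(7*(p + (-6 + 2*(f - 1*(-1))))) = 7 - (1 + f)/(7*(p + (-6 + 2*(f + 1)))) = 7 - (1 + f)/(7*(p + (-6 + 2*(1 + f)))) = 7 - (1 + f)/(7*(p + (-6 + (2 + 2*f)))) = 7 - (1 + f)/(7*(p + (-4 + 2*f))) = 7 - (1 + f)/(7*(-4 + p + 2*f)))
(419 - 453)*o(4*(-1), 4) = (419 - 453)*((-197 + 49*4 + 97*(4*(-1)))/(7*(-4 + 4 + 2*(4*(-1))))) = -34*(-197 + 196 + 97*(-4))/(7*(-4 + 4 + 2*(-4))) = -34*(-197 + 196 - 388)/(7*(-4 + 4 - 8)) = -34*(-389)/(7*(-8)) = -34*(-1)*(-389)/(7*8) = -34*389/56 = -6613/28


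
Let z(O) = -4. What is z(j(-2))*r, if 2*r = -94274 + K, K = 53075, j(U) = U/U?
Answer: 82398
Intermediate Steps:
j(U) = 1
r = -41199/2 (r = (-94274 + 53075)/2 = (½)*(-41199) = -41199/2 ≈ -20600.)
z(j(-2))*r = -4*(-41199/2) = 82398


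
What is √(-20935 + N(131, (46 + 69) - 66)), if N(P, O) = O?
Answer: 59*I*√6 ≈ 144.52*I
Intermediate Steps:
√(-20935 + N(131, (46 + 69) - 66)) = √(-20935 + ((46 + 69) - 66)) = √(-20935 + (115 - 66)) = √(-20935 + 49) = √(-20886) = 59*I*√6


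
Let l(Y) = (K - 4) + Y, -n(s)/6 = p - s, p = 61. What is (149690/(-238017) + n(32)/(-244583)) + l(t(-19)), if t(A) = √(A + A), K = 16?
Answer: 662008728620/58214911911 + I*√38 ≈ 11.372 + 6.1644*I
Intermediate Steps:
n(s) = -366 + 6*s (n(s) = -6*(61 - s) = -366 + 6*s)
t(A) = √2*√A (t(A) = √(2*A) = √2*√A)
l(Y) = 12 + Y (l(Y) = (16 - 4) + Y = 12 + Y)
(149690/(-238017) + n(32)/(-244583)) + l(t(-19)) = (149690/(-238017) + (-366 + 6*32)/(-244583)) + (12 + √2*√(-19)) = (149690*(-1/238017) + (-366 + 192)*(-1/244583)) + (12 + √2*(I*√19)) = (-149690/238017 - 174*(-1/244583)) + (12 + I*√38) = (-149690/238017 + 174/244583) + (12 + I*√38) = -36570214312/58214911911 + (12 + I*√38) = 662008728620/58214911911 + I*√38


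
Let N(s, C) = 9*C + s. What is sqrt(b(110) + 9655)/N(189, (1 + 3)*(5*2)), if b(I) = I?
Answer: sqrt(1085)/183 ≈ 0.18000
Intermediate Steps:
N(s, C) = s + 9*C
sqrt(b(110) + 9655)/N(189, (1 + 3)*(5*2)) = sqrt(110 + 9655)/(189 + 9*((1 + 3)*(5*2))) = sqrt(9765)/(189 + 9*(4*10)) = (3*sqrt(1085))/(189 + 9*40) = (3*sqrt(1085))/(189 + 360) = (3*sqrt(1085))/549 = (3*sqrt(1085))*(1/549) = sqrt(1085)/183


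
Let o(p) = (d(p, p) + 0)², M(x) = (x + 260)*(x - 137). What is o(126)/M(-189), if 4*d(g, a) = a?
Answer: -3969/92584 ≈ -0.042869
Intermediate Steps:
d(g, a) = a/4
M(x) = (-137 + x)*(260 + x) (M(x) = (260 + x)*(-137 + x) = (-137 + x)*(260 + x))
o(p) = p²/16 (o(p) = (p/4 + 0)² = (p/4)² = p²/16)
o(126)/M(-189) = ((1/16)*126²)/(-35620 + (-189)² + 123*(-189)) = ((1/16)*15876)/(-35620 + 35721 - 23247) = (3969/4)/(-23146) = (3969/4)*(-1/23146) = -3969/92584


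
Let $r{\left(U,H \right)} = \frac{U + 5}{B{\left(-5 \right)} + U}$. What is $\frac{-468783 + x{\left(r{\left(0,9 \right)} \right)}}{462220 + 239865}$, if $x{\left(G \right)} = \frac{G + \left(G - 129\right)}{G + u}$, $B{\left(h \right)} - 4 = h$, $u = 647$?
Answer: $- \frac{60191765}{90147714} \approx -0.6677$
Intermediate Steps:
$B{\left(h \right)} = 4 + h$
$r{\left(U,H \right)} = \frac{5 + U}{-1 + U}$ ($r{\left(U,H \right)} = \frac{U + 5}{\left(4 - 5\right) + U} = \frac{5 + U}{-1 + U}$)
$x{\left(G \right)} = \frac{-129 + 2 G}{647 + G}$ ($x{\left(G \right)} = \frac{G + \left(G - 129\right)}{G + 647} = \frac{G + \left(G - 129\right)}{647 + G} = \frac{G + \left(-129 + G\right)}{647 + G} = \frac{-129 + 2 G}{647 + G}$)
$\frac{-468783 + x{\left(r{\left(0,9 \right)} \right)}}{462220 + 239865} = \frac{-468783 + \frac{-129 + 2 \frac{5 + 0}{-1 + 0}}{647 + \frac{5 + 0}{-1 + 0}}}{462220 + 239865} = \frac{-468783 + \frac{-129 + 2 \frac{1}{-1} \cdot 5}{647 + \frac{1}{-1} \cdot 5}}{702085} = \left(-468783 + \frac{-129 + 2 \left(\left(-1\right) 5\right)}{647 - 5}\right) \frac{1}{702085} = \left(-468783 + \frac{-129 + 2 \left(-5\right)}{647 - 5}\right) \frac{1}{702085} = \left(-468783 + \frac{-129 - 10}{642}\right) \frac{1}{702085} = \left(-468783 + \frac{1}{642} \left(-139\right)\right) \frac{1}{702085} = \left(-468783 - \frac{139}{642}\right) \frac{1}{702085} = \left(- \frac{300958825}{642}\right) \frac{1}{702085} = - \frac{60191765}{90147714}$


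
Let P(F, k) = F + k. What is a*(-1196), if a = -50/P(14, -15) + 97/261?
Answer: -15723812/261 ≈ -60245.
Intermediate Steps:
a = 13147/261 (a = -50/(14 - 15) + 97/261 = -50/(-1) + 97*(1/261) = -50*(-1) + 97/261 = 50 + 97/261 = 13147/261 ≈ 50.372)
a*(-1196) = (13147/261)*(-1196) = -15723812/261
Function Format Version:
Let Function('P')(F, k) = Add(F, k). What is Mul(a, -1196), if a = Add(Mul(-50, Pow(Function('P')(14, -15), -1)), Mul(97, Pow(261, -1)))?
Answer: Rational(-15723812, 261) ≈ -60245.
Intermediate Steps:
a = Rational(13147, 261) (a = Add(Mul(-50, Pow(Add(14, -15), -1)), Mul(97, Pow(261, -1))) = Add(Mul(-50, Pow(-1, -1)), Mul(97, Rational(1, 261))) = Add(Mul(-50, -1), Rational(97, 261)) = Add(50, Rational(97, 261)) = Rational(13147, 261) ≈ 50.372)
Mul(a, -1196) = Mul(Rational(13147, 261), -1196) = Rational(-15723812, 261)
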